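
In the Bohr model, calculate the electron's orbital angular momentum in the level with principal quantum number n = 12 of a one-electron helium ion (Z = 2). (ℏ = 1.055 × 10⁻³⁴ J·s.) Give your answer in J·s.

L_n = nℏ = 12 × 1.055 × 10⁻³⁴ = 1.266 × 10⁻³³ J·s

1.266 × 10⁻³³ J·s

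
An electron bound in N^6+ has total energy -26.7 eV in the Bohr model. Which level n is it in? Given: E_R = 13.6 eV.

5

E_n = −E_R Z²/n² ⇒ n² = E_R Z²/(−E_n) = 13.6 × 7² / 26.7 ≈ 24.96
n = 5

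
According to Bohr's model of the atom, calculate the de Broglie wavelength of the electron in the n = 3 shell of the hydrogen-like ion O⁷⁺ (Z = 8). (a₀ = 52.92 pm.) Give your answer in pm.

124.7 pm

The Bohr quantisation condition is nλ = 2πr_n.
r_n = n²a₀/Z = 59.54 pm
λ = 2πr_n/n = 2π·59.54/3 = 124.7 pm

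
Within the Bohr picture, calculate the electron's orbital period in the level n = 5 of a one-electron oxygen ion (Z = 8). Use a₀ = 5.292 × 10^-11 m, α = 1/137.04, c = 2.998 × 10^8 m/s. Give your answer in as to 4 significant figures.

r = n²a₀/Z = 5²·5.292 × 10^-11/8 = 1.654 × 10^-10 m
v = Zαc/n = 8·0.007297·2.998 × 10^8/5 = 3.500 × 10^6 m/s
T = 2πr/v = 2.969 × 10^-16 s = 296.9 as

296.9 as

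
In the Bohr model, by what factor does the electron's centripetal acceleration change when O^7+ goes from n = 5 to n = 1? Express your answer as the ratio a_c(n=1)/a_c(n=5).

625

a_c ∝ Z^3 · n^-4; with Z fixed, a_c ∝ n^-4.
a_c(n=1)/a_c(n=5) = (1/5)^-4 = 625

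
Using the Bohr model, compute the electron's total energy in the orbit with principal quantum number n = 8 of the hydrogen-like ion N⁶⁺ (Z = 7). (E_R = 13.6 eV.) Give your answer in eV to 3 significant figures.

-10.4 eV

E_n = −E_R·Z²/n² = −13.6 × 7²/8² = -10.4 eV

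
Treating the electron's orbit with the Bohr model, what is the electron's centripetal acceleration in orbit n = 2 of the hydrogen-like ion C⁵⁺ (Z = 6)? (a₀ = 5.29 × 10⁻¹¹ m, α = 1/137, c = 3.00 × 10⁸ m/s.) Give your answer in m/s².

r = n²a₀/Z = 3.53 × 10⁻¹¹ m, v = Zαc/n = 6.57 × 10⁶ m/s
a = v²/r = (6.57 × 10⁶)² / 3.53 × 10⁻¹¹ = 1.22 × 10²⁴ m/s²

1.22 × 10²⁴ m/s²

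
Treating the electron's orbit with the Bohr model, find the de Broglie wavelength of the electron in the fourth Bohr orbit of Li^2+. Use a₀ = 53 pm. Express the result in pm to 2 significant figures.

440 pm

The Bohr quantisation condition is nλ = 2πr_n.
r_n = n²a₀/Z = 280 pm
λ = 2πr_n/n = 2π·280/4 = 440 pm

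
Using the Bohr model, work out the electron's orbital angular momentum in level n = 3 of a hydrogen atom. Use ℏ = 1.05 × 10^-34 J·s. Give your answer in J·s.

3.15 × 10^-34 J·s

L_n = nℏ = 3 × 1.05 × 10^-34 = 3.15 × 10^-34 J·s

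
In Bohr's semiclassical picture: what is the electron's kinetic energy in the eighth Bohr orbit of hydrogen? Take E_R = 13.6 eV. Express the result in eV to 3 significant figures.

0.212 eV

For a Coulomb orbit the virial theorem gives K = −E_n.
E_n = −E_R·Z²/n², so K = E_R·Z²/n² = 13.6 × 1²/8² = 0.212 eV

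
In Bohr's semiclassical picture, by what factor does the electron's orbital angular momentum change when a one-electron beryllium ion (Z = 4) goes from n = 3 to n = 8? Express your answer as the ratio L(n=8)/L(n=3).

L = nℏ depends only on n, so L ∝ n.
L(n=8)/L(n=3) = (8/3)^1 = 8/3

8/3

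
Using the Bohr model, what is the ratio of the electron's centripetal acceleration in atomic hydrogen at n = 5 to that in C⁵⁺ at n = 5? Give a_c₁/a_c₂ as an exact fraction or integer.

1/216

a_c ∝ Z^3 · n^-4
a_c₁/a_c₂ = (1/6)^3 · (5/5)^-4 = 1/216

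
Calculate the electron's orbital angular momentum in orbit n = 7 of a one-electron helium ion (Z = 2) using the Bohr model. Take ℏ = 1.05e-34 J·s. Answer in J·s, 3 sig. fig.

L_n = nℏ = 7 × 1.05e-34 = 7.35e-34 J·s

7.35e-34 J·s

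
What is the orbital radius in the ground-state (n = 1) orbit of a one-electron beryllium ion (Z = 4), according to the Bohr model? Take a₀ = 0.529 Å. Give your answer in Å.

0.132 Å

r_n = n²a₀/Z = 1² × 0.529 / 4
    = 1 × 0.529 / 4 = 0.132 Å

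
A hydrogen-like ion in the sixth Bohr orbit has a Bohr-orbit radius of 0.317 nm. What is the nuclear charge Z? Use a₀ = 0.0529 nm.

r_n = n²a₀/Z ⇒ Z = n²a₀/r = 6² × 0.0529 / 0.317 ≈ 6.01
Z = 6

6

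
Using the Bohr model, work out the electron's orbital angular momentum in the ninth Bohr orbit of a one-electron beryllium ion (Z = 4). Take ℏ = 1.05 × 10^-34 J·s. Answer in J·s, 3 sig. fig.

L_n = nℏ = 9 × 1.05 × 10^-34 = 9.45 × 10^-34 J·s

9.45 × 10^-34 J·s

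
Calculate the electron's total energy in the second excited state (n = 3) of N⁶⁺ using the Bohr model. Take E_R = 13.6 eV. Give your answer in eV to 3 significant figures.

-74.0 eV

E_n = −E_R·Z²/n² = −13.6 × 7²/3² = -74.0 eV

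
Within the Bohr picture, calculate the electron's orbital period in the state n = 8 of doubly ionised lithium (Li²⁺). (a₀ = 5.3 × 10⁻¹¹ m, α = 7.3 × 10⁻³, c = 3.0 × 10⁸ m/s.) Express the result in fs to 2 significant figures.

8.7 fs

r = n²a₀/Z = 8²·5.3 × 10⁻¹¹/3 = 1.1 × 10⁻⁹ m
v = Zαc/n = 3·0.0073·3.0 × 10⁸/8 = 8.2 × 10⁵ m/s
T = 2πr/v = 8.7 × 10⁻¹⁵ s = 8.7 fs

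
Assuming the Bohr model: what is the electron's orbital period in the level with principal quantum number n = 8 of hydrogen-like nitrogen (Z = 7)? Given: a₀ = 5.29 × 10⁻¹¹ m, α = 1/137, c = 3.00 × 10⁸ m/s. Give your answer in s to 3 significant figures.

1.59 × 10⁻¹⁵ s

r = n²a₀/Z = 8²·5.29 × 10⁻¹¹/7 = 4.84 × 10⁻¹⁰ m
v = Zαc/n = 7·0.00730·3.00 × 10⁸/8 = 1.92 × 10⁶ m/s
T = 2πr/v = 1.59 × 10⁻¹⁵ s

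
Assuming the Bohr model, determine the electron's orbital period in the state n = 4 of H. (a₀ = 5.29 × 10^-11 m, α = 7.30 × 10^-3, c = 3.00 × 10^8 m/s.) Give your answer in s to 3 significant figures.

r = n²a₀/Z = 4²·5.29 × 10^-11/1 = 8.46 × 10^-10 m
v = Zαc/n = 1·0.00730·3.00 × 10^8/4 = 5.47 × 10^5 m/s
T = 2πr/v = 9.71 × 10^-15 s

9.71 × 10^-15 s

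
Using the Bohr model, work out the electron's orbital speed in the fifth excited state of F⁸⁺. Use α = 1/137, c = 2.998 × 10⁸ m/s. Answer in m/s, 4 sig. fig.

v_n = Zαc/n = 9 × 0.007299 × 2.998 × 10⁸ / 6
    = 3.282 × 10⁶ m/s

3.282 × 10⁶ m/s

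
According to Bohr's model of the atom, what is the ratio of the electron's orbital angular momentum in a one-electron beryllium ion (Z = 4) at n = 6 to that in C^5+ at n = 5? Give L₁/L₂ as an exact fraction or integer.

L = nℏ is independent of Z.
L₁/L₂ = n₁/n₂ = 6/5 = 6/5

6/5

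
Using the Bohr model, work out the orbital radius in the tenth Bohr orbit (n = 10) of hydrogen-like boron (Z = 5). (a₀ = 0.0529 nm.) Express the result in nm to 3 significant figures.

1.06 nm

r_n = n²a₀/Z = 10² × 0.0529 / 5
    = 100 × 0.0529 / 5 = 1.06 nm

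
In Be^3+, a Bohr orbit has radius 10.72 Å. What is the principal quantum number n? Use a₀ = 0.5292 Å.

9

r_n = n²a₀/Z ⇒ n² = rZ/a₀ = 10.72 × 4 / 0.5292 ≈ 81.03
n = 9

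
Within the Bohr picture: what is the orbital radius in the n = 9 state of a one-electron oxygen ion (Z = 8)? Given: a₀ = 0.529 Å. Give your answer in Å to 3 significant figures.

5.36 Å

r_n = n²a₀/Z = 9² × 0.529 / 8
    = 81 × 0.529 / 8 = 5.36 Å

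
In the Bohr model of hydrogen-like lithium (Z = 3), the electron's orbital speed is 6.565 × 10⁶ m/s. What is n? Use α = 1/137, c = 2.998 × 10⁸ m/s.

v_n = Zαc/n ⇒ n = Zαc/v = 3 × 0.007299 × 2.998 × 10⁸ / 6.565 × 10⁶ ≈ 1.00
n = 1

1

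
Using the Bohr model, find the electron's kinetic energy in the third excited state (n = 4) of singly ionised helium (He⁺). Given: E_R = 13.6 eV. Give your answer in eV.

For a Coulomb orbit the virial theorem gives K = −E_n.
E_n = −E_R·Z²/n², so K = E_R·Z²/n² = 13.6 × 2²/4² = 3.40 eV

3.40 eV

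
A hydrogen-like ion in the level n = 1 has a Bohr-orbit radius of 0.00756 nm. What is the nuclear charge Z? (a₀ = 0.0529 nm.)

7

r_n = n²a₀/Z ⇒ Z = n²a₀/r = 1² × 0.0529 / 0.00756 ≈ 7.00
Z = 7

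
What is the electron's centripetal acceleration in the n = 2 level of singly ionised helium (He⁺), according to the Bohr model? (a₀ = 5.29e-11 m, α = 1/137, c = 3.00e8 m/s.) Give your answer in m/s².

r = n²a₀/Z = 1.06e-10 m, v = Zαc/n = 2.19e6 m/s
a = v²/r = (2.19e6)² / 1.06e-10 = 4.53e22 m/s²

4.53e22 m/s²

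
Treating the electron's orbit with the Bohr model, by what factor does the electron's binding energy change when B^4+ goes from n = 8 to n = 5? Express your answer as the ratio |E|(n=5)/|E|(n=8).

|E| ∝ Z^2 · n^-2; with Z fixed, |E| ∝ n^-2.
|E|(n=5)/|E|(n=8) = (5/8)^-2 = 64/25

64/25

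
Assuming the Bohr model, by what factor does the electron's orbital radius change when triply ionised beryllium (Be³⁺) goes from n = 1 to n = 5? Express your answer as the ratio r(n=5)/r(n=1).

25

r ∝ Z^-1 · n^2; with Z fixed, r ∝ n^2.
r(n=5)/r(n=1) = (5/1)^2 = 25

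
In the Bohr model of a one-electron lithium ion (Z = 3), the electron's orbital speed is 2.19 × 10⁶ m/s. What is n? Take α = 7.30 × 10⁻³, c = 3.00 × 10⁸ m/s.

3

v_n = Zαc/n ⇒ n = Zαc/v = 3 × 0.00730 × 3.00 × 10⁸ / 2.19 × 10⁶ ≈ 3.00
n = 3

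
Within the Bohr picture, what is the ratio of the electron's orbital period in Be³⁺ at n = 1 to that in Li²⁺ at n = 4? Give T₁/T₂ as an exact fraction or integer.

9/1024

T ∝ Z^-2 · n^3
T₁/T₂ = (4/3)^-2 · (1/4)^3 = 9/1024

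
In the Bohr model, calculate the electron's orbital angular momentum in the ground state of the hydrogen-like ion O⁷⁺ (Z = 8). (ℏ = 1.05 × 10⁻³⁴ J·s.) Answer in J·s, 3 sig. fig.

L_n = nℏ = 1 × 1.05 × 10⁻³⁴ = 1.05 × 10⁻³⁴ J·s

1.05 × 10⁻³⁴ J·s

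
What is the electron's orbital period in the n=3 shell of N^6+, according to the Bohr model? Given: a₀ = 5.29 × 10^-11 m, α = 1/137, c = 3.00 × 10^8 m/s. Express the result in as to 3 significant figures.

r = n²a₀/Z = 3²·5.29 × 10^-11/7 = 6.80 × 10^-11 m
v = Zαc/n = 7·0.00730·3.00 × 10^8/3 = 5.11 × 10^6 m/s
T = 2πr/v = 8.36 × 10^-17 s = 83.6 as

83.6 as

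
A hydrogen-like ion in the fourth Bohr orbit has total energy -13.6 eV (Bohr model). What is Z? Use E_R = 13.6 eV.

E_n = −E_R Z²/n² ⇒ Z² = −E_n n²/E_R = 13.6 × 4² / 13.6 ≈ 16.00
Z = 4

4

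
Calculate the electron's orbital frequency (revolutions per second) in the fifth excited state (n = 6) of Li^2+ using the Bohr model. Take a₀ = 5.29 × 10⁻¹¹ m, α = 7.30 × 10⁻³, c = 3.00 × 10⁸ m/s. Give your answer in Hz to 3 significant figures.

2.75 × 10¹⁴ Hz

r = n²a₀/Z = 6.35 × 10⁻¹⁰ m, v = Zαc/n = 1.09 × 10⁶ m/s
f = v/(2πr) = 2.75 × 10¹⁴ Hz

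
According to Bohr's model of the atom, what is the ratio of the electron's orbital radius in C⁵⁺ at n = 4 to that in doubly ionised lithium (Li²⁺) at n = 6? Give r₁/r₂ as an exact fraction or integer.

r ∝ Z^-1 · n^2
r₁/r₂ = (6/3)^-1 · (4/6)^2 = 2/9

2/9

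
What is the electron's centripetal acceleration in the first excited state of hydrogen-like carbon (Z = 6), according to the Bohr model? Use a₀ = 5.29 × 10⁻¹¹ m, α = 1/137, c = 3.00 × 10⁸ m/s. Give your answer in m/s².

1.22 × 10²⁴ m/s²

r = n²a₀/Z = 3.53 × 10⁻¹¹ m, v = Zαc/n = 6.57 × 10⁶ m/s
a = v²/r = (6.57 × 10⁶)² / 3.53 × 10⁻¹¹ = 1.22 × 10²⁴ m/s²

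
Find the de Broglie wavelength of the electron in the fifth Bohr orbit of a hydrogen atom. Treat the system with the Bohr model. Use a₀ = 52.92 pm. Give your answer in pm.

The Bohr quantisation condition is nλ = 2πr_n.
r_n = n²a₀/Z = 1323 pm
λ = 2πr_n/n = 2π·1323/5 = 1663 pm

1663 pm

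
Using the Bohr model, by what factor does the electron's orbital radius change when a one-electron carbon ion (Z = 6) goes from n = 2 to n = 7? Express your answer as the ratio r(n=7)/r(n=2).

r ∝ Z^-1 · n^2; with Z fixed, r ∝ n^2.
r(n=7)/r(n=2) = (7/2)^2 = 49/4

49/4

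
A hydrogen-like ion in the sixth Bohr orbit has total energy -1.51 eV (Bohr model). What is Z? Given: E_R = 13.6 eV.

E_n = −E_R Z²/n² ⇒ Z² = −E_n n²/E_R = 1.51 × 6² / 13.6 ≈ 4.00
Z = 2

2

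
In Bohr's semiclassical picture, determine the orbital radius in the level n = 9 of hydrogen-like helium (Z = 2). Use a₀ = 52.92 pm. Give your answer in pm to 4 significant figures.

2143 pm

r_n = n²a₀/Z = 9² × 52.92 / 2
    = 81 × 52.92 / 2 = 2143 pm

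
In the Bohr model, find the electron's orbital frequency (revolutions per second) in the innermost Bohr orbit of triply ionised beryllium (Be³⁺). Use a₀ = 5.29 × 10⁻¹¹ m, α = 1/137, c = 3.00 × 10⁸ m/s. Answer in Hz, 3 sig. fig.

1.05 × 10¹⁷ Hz

r = n²a₀/Z = 1.32 × 10⁻¹¹ m, v = Zαc/n = 8.76 × 10⁶ m/s
f = v/(2πr) = 1.05 × 10¹⁷ Hz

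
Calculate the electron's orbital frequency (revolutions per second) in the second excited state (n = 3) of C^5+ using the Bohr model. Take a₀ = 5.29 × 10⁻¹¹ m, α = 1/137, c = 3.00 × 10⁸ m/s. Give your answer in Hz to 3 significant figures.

r = n²a₀/Z = 7.94 × 10⁻¹¹ m, v = Zαc/n = 4.38 × 10⁶ m/s
f = v/(2πr) = 8.78 × 10¹⁵ Hz

8.78 × 10¹⁵ Hz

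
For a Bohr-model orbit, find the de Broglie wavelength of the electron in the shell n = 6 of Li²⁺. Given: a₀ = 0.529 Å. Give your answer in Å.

6.65 Å

The Bohr quantisation condition is nλ = 2πr_n.
r_n = n²a₀/Z = 6.35 Å
λ = 2πr_n/n = 2π·6.35/6 = 6.65 Å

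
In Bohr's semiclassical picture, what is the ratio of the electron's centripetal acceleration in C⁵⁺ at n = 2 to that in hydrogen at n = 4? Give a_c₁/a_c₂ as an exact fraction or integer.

3456

a_c ∝ Z^3 · n^-4
a_c₁/a_c₂ = (6/1)^3 · (2/4)^-4 = 3456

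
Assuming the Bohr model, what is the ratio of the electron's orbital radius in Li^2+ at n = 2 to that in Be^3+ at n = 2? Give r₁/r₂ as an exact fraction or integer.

r ∝ Z^-1 · n^2
r₁/r₂ = (3/4)^-1 · (2/2)^2 = 4/3

4/3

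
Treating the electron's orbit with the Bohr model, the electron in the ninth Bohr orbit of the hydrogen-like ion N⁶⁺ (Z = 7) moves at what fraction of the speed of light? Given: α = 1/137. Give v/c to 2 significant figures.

v_n = Zαc/n, so v/c = Zα/n = 7 × 0.0073 / 9 = 0.0057

0.0057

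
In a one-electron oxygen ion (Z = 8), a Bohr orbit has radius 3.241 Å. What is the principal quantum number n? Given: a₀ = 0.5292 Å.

r_n = n²a₀/Z ⇒ n² = rZ/a₀ = 3.241 × 8 / 0.5292 ≈ 48.99
n = 7

7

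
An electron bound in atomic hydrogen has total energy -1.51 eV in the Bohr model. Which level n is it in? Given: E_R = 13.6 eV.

3

E_n = −E_R Z²/n² ⇒ n² = E_R Z²/(−E_n) = 13.6 × 1² / 1.51 ≈ 9.01
n = 3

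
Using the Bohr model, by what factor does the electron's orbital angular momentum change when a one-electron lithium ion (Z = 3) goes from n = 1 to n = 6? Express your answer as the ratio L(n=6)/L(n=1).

6

L = nℏ depends only on n, so L ∝ n.
L(n=6)/L(n=1) = (6/1)^1 = 6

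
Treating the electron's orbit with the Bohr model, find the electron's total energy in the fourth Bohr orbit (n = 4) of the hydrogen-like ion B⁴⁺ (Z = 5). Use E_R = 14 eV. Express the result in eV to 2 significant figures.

E_n = −E_R·Z²/n² = −14 × 5²/4² = -22 eV

-22 eV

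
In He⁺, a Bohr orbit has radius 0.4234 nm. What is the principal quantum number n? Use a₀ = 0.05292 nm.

4

r_n = n²a₀/Z ⇒ n² = rZ/a₀ = 0.4234 × 2 / 0.05292 ≈ 16.00
n = 4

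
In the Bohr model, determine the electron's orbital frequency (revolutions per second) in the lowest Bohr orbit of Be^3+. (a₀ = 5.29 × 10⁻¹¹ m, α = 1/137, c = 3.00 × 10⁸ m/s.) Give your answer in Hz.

r = n²a₀/Z = 1.32 × 10⁻¹¹ m, v = Zαc/n = 8.76 × 10⁶ m/s
f = v/(2πr) = 1.05 × 10¹⁷ Hz

1.05 × 10¹⁷ Hz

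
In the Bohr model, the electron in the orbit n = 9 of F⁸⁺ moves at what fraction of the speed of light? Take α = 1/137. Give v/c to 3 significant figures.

0.00730

v_n = Zαc/n, so v/c = Zα/n = 9 × 0.00730 / 9 = 0.00730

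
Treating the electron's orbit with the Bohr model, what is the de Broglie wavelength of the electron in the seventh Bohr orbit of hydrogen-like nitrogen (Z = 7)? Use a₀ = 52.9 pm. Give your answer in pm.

332 pm

The Bohr quantisation condition is nλ = 2πr_n.
r_n = n²a₀/Z = 370 pm
λ = 2πr_n/n = 2π·370/7 = 332 pm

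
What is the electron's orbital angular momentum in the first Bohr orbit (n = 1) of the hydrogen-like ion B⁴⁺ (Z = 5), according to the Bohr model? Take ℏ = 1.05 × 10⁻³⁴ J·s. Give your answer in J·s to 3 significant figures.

L_n = nℏ = 1 × 1.05 × 10⁻³⁴ = 1.05 × 10⁻³⁴ J·s

1.05 × 10⁻³⁴ J·s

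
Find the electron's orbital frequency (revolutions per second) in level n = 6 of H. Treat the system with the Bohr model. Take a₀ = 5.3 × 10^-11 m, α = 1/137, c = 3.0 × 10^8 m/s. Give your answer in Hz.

r = n²a₀/Z = 1.9 × 10^-9 m, v = Zαc/n = 3.6 × 10^5 m/s
f = v/(2πr) = 3.0 × 10^13 Hz

3.0 × 10^13 Hz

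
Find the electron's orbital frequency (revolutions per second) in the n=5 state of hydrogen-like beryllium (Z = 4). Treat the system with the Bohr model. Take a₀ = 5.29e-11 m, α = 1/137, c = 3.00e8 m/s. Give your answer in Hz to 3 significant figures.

8.43e14 Hz

r = n²a₀/Z = 3.31e-10 m, v = Zαc/n = 1.75e6 m/s
f = v/(2πr) = 8.43e14 Hz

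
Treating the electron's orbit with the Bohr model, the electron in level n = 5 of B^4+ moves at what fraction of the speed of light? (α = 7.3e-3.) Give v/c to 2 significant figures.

0.0073

v_n = Zαc/n, so v/c = Zα/n = 5 × 0.0073 / 5 = 0.0073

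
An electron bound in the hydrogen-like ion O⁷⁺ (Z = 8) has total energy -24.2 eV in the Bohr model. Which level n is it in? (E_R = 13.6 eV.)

6

E_n = −E_R Z²/n² ⇒ n² = E_R Z²/(−E_n) = 13.6 × 8² / 24.2 ≈ 35.97
n = 6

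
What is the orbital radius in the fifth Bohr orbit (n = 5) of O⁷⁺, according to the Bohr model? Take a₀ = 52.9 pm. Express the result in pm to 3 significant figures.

165 pm

r_n = n²a₀/Z = 5² × 52.9 / 8
    = 25 × 52.9 / 8 = 165 pm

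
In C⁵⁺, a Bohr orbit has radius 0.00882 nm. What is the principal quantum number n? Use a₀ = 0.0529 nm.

r_n = n²a₀/Z ⇒ n² = rZ/a₀ = 0.00882 × 6 / 0.0529 ≈ 1.00
n = 1

1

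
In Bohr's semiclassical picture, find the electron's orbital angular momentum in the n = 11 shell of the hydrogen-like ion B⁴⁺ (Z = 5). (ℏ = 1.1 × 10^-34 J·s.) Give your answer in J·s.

L_n = nℏ = 11 × 1.1 × 10^-34 = 1.2 × 10^-33 J·s

1.2 × 10^-33 J·s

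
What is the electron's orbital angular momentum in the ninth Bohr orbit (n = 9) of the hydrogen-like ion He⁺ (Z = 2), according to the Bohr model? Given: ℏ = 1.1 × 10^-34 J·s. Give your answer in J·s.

9.9 × 10^-34 J·s

L_n = nℏ = 9 × 1.1 × 10^-34 = 9.9 × 10^-34 J·s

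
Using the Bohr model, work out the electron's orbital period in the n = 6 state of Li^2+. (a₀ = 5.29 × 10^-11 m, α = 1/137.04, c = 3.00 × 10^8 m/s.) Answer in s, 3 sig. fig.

3.64 × 10^-15 s

r = n²a₀/Z = 6²·5.29 × 10^-11/3 = 6.35 × 10^-10 m
v = Zαc/n = 3·0.00730·3.00 × 10^8/6 = 1.09 × 10^6 m/s
T = 2πr/v = 3.64 × 10^-15 s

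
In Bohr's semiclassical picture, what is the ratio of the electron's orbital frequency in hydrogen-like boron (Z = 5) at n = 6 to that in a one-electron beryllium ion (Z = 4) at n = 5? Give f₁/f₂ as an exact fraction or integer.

f ∝ Z^2 · n^-3
f₁/f₂ = (5/4)^2 · (6/5)^-3 = 3125/3456

3125/3456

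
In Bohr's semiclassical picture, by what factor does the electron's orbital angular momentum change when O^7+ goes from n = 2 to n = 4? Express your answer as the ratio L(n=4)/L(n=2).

2

L = nℏ depends only on n, so L ∝ n.
L(n=4)/L(n=2) = (4/2)^1 = 2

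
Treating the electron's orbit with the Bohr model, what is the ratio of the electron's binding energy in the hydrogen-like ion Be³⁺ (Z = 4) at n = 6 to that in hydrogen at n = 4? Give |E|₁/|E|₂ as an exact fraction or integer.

64/9

|E| ∝ Z^2 · n^-2
|E|₁/|E|₂ = (4/1)^2 · (6/4)^-2 = 64/9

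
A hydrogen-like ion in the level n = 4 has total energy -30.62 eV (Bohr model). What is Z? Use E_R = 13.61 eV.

6

E_n = −E_R Z²/n² ⇒ Z² = −E_n n²/E_R = 30.62 × 4² / 13.61 ≈ 36.00
Z = 6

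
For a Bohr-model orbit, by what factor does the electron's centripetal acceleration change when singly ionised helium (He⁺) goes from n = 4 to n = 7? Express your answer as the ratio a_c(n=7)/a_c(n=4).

a_c ∝ Z^3 · n^-4; with Z fixed, a_c ∝ n^-4.
a_c(n=7)/a_c(n=4) = (7/4)^-4 = 256/2401

256/2401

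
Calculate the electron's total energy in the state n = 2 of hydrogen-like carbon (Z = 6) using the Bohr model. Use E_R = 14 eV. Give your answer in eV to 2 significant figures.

E_n = −E_R·Z²/n² = −14 × 6²/2² = -130 eV

-130 eV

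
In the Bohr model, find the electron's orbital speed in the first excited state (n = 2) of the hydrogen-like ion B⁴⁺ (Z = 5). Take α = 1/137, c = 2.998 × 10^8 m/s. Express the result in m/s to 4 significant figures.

v_n = Zαc/n = 5 × 0.007299 × 2.998 × 10^8 / 2
    = 5.471 × 10^6 m/s

5.471 × 10^6 m/s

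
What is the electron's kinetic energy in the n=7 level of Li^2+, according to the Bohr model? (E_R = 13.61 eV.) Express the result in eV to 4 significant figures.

2.500 eV

For a Coulomb orbit the virial theorem gives K = −E_n.
E_n = −E_R·Z²/n², so K = E_R·Z²/n² = 13.61 × 3²/7² = 2.500 eV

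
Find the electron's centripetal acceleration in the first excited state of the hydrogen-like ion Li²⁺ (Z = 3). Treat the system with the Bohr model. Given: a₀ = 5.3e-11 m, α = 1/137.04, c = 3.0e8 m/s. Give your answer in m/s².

1.5e23 m/s²

r = n²a₀/Z = 7.1e-11 m, v = Zαc/n = 3.3e6 m/s
a = v²/r = (3.3e6)² / 7.1e-11 = 1.5e23 m/s²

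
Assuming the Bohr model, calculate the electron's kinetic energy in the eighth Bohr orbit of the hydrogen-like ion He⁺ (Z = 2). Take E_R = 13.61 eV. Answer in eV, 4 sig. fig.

0.8506 eV

For a Coulomb orbit the virial theorem gives K = −E_n.
E_n = −E_R·Z²/n², so K = E_R·Z²/n² = 13.61 × 2²/8² = 0.8506 eV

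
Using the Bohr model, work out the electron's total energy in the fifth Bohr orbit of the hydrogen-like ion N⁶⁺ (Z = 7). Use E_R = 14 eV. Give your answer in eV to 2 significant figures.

-27 eV

E_n = −E_R·Z²/n² = −14 × 7²/5² = -27 eV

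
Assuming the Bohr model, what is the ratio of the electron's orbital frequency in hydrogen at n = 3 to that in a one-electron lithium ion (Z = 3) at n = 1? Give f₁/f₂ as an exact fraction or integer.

1/243

f ∝ Z^2 · n^-3
f₁/f₂ = (1/3)^2 · (3/1)^-3 = 1/243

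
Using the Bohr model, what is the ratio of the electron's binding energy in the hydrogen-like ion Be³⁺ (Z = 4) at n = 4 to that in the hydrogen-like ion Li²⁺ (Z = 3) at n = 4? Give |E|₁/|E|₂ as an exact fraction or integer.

16/9

|E| ∝ Z^2 · n^-2
|E|₁/|E|₂ = (4/3)^2 · (4/4)^-2 = 16/9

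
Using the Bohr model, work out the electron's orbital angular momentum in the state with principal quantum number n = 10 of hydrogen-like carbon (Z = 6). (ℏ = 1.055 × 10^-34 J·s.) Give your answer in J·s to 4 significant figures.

L_n = nℏ = 10 × 1.055 × 10^-34 = 1.055 × 10^-33 J·s

1.055 × 10^-33 J·s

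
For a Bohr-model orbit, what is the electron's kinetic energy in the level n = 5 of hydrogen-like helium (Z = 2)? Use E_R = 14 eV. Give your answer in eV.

2.2 eV

For a Coulomb orbit the virial theorem gives K = −E_n.
E_n = −E_R·Z²/n², so K = E_R·Z²/n² = 14 × 2²/5² = 2.2 eV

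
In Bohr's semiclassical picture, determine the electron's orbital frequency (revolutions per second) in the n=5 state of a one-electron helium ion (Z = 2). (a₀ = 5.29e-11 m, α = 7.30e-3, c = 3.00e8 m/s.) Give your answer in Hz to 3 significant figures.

r = n²a₀/Z = 6.61e-10 m, v = Zαc/n = 8.76e5 m/s
f = v/(2πr) = 2.11e14 Hz

2.11e14 Hz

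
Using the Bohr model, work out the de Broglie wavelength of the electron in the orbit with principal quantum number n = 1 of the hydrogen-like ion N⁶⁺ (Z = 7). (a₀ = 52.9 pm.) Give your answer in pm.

The Bohr quantisation condition is nλ = 2πr_n.
r_n = n²a₀/Z = 7.56 pm
λ = 2πr_n/n = 2π·7.56/1 = 47.5 pm

47.5 pm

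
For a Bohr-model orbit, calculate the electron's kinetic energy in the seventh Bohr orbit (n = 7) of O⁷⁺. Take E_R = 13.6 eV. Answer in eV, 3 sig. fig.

17.8 eV

For a Coulomb orbit the virial theorem gives K = −E_n.
E_n = −E_R·Z²/n², so K = E_R·Z²/n² = 13.6 × 8²/7² = 17.8 eV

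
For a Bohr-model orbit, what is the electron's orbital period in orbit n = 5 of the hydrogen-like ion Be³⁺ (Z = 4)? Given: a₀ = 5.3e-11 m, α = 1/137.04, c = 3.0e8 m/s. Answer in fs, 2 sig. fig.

r = n²a₀/Z = 5²·5.3e-11/4 = 3.3e-10 m
v = Zαc/n = 4·0.0073·3.0e8/5 = 1.8e6 m/s
T = 2πr/v = 1.2e-15 s = 1.2 fs

1.2 fs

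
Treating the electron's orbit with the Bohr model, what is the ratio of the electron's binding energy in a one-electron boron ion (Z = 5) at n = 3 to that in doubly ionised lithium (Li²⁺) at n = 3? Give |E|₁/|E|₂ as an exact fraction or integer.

|E| ∝ Z^2 · n^-2
|E|₁/|E|₂ = (5/3)^2 · (3/3)^-2 = 25/9

25/9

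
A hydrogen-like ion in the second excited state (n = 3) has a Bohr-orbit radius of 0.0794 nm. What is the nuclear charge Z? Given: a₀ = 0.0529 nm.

6

r_n = n²a₀/Z ⇒ Z = n²a₀/r = 3² × 0.0529 / 0.0794 ≈ 6.00
Z = 6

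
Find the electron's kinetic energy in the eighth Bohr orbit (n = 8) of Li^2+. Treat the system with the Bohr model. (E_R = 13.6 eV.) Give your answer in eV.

1.91 eV

For a Coulomb orbit the virial theorem gives K = −E_n.
E_n = −E_R·Z²/n², so K = E_R·Z²/n² = 13.6 × 3²/8² = 1.91 eV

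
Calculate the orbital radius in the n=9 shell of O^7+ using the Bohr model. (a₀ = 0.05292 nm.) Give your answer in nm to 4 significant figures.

0.5358 nm

r_n = n²a₀/Z = 9² × 0.05292 / 8
    = 81 × 0.05292 / 8 = 0.5358 nm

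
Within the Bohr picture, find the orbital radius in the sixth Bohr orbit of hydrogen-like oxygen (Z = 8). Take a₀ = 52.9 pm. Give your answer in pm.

238 pm

r_n = n²a₀/Z = 6² × 52.9 / 8
    = 36 × 52.9 / 8 = 238 pm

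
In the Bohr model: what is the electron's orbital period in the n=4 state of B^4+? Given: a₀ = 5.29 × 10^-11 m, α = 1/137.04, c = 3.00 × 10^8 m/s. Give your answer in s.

r = n²a₀/Z = 4²·5.29 × 10^-11/5 = 1.69 × 10^-10 m
v = Zαc/n = 5·0.00730·3.00 × 10^8/4 = 2.74 × 10^6 m/s
T = 2πr/v = 3.89 × 10^-16 s

3.89 × 10^-16 s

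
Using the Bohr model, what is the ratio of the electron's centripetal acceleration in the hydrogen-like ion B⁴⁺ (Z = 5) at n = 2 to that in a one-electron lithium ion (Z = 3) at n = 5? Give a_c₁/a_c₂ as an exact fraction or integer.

78125/432

a_c ∝ Z^3 · n^-4
a_c₁/a_c₂ = (5/3)^3 · (2/5)^-4 = 78125/432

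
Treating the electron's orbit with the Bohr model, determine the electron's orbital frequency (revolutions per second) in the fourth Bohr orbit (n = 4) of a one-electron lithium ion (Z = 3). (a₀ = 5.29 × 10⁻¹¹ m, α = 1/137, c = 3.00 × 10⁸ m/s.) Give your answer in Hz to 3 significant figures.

r = n²a₀/Z = 2.82 × 10⁻¹⁰ m, v = Zαc/n = 1.64 × 10⁶ m/s
f = v/(2πr) = 9.26 × 10¹⁴ Hz

9.26 × 10¹⁴ Hz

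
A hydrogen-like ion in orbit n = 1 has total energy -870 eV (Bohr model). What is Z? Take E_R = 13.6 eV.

E_n = −E_R Z²/n² ⇒ Z² = −E_n n²/E_R = 870 × 1² / 13.6 ≈ 63.97
Z = 8

8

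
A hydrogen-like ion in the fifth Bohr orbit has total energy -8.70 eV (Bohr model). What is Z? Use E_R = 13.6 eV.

E_n = −E_R Z²/n² ⇒ Z² = −E_n n²/E_R = 8.70 × 5² / 13.6 ≈ 15.99
Z = 4

4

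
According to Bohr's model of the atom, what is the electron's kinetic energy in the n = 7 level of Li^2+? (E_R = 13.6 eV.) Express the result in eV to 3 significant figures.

2.50 eV

For a Coulomb orbit the virial theorem gives K = −E_n.
E_n = −E_R·Z²/n², so K = E_R·Z²/n² = 13.6 × 3²/7² = 2.50 eV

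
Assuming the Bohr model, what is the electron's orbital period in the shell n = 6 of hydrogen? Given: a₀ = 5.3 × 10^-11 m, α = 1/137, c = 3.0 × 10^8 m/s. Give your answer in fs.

33 fs

r = n²a₀/Z = 6²·5.3 × 10^-11/1 = 1.9 × 10^-9 m
v = Zαc/n = 1·0.0073·3.0 × 10^8/6 = 3.6 × 10^5 m/s
T = 2πr/v = 3.3 × 10^-14 s = 33 fs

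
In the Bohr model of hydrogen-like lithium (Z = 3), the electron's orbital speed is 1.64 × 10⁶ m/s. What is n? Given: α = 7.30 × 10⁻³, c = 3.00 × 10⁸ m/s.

v_n = Zαc/n ⇒ n = Zαc/v = 3 × 0.00730 × 3.00 × 10⁸ / 1.64 × 10⁶ ≈ 4.01
n = 4

4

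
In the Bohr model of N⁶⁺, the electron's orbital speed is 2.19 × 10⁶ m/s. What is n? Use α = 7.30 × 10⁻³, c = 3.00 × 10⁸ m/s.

7

v_n = Zαc/n ⇒ n = Zαc/v = 7 × 0.00730 × 3.00 × 10⁸ / 2.19 × 10⁶ ≈ 7.00
n = 7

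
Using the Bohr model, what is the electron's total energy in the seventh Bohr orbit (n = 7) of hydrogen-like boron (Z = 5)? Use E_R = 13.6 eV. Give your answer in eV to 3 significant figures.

-6.94 eV

E_n = −E_R·Z²/n² = −13.6 × 5²/7² = -6.94 eV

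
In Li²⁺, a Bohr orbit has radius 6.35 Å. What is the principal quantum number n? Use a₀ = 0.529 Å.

6

r_n = n²a₀/Z ⇒ n² = rZ/a₀ = 6.35 × 3 / 0.529 ≈ 36.01
n = 6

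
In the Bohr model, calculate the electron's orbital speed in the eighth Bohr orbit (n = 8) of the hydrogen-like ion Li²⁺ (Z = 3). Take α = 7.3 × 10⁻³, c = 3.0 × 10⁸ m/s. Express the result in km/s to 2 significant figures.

820 km/s

v_n = Zαc/n = 3 × 0.0073 × 3.0 × 10⁸ / 8
    = 820 km/s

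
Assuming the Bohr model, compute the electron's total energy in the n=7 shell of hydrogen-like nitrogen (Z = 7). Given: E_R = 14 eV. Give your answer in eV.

E_n = −E_R·Z²/n² = −14 × 7²/7² = -14 eV

-14 eV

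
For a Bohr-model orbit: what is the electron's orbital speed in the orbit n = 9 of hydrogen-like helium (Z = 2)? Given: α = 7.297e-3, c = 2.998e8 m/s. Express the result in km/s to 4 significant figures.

486.1 km/s

v_n = Zαc/n = 2 × 0.007297 × 2.998e8 / 9
    = 486.1 km/s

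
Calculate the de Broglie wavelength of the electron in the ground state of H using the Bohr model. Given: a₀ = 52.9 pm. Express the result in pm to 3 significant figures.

332 pm

The Bohr quantisation condition is nλ = 2πr_n.
r_n = n²a₀/Z = 52.9 pm
λ = 2πr_n/n = 2π·52.9/1 = 332 pm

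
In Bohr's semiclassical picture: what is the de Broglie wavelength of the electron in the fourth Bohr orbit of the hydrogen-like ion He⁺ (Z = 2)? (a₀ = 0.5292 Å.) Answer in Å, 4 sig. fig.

6.650 Å

The Bohr quantisation condition is nλ = 2πr_n.
r_n = n²a₀/Z = 4.234 Å
λ = 2πr_n/n = 2π·4.234/4 = 6.650 Å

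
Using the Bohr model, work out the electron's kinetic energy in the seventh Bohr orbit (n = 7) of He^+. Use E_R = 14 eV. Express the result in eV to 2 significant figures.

1.1 eV

For a Coulomb orbit the virial theorem gives K = −E_n.
E_n = −E_R·Z²/n², so K = E_R·Z²/n² = 14 × 2²/7² = 1.1 eV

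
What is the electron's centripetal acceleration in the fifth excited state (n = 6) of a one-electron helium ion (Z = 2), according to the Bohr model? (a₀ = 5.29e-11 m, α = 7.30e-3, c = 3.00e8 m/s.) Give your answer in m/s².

r = n²a₀/Z = 9.52e-10 m, v = Zαc/n = 7.30e5 m/s
a = v²/r = (7.30e5)² / 9.52e-10 = 5.60e20 m/s²

5.60e20 m/s²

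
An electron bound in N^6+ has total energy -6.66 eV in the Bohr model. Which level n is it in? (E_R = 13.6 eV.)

10

E_n = −E_R Z²/n² ⇒ n² = E_R Z²/(−E_n) = 13.6 × 7² / 6.66 ≈ 100.06
n = 10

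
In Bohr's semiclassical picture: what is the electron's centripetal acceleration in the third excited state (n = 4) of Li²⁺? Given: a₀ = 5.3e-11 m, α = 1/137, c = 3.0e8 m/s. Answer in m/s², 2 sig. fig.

9.5e21 m/s²

r = n²a₀/Z = 2.8e-10 m, v = Zαc/n = 1.6e6 m/s
a = v²/r = (1.6e6)² / 2.8e-10 = 9.5e21 m/s²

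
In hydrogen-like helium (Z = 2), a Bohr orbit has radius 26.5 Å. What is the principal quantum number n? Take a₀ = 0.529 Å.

10

r_n = n²a₀/Z ⇒ n² = rZ/a₀ = 26.5 × 2 / 0.529 ≈ 100.19
n = 10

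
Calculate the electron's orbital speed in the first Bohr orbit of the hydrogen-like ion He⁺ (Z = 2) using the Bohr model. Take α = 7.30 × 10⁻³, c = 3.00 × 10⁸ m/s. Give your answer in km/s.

4380 km/s

v_n = Zαc/n = 2 × 0.00730 × 3.00 × 10⁸ / 1
    = 4380 km/s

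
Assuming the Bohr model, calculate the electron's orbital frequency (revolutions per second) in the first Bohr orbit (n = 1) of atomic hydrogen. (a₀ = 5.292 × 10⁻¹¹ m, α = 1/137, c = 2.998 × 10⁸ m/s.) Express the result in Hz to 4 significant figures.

r = n²a₀/Z = 5.292 × 10⁻¹¹ m, v = Zαc/n = 2.188 × 10⁶ m/s
f = v/(2πr) = 6.581 × 10¹⁵ Hz

6.581 × 10¹⁵ Hz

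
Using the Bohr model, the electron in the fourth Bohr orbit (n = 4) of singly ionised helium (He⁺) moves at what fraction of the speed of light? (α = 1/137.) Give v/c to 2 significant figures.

0.0036

v_n = Zαc/n, so v/c = Zα/n = 2 × 0.0073 / 4 = 0.0036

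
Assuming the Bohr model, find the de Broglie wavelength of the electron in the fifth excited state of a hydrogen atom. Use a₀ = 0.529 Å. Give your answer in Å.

19.9 Å

The Bohr quantisation condition is nλ = 2πr_n.
r_n = n²a₀/Z = 19.0 Å
λ = 2πr_n/n = 2π·19.0/6 = 19.9 Å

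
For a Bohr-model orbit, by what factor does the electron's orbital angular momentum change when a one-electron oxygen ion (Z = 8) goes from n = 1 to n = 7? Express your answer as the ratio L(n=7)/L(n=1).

7

L = nℏ depends only on n, so L ∝ n.
L(n=7)/L(n=1) = (7/1)^1 = 7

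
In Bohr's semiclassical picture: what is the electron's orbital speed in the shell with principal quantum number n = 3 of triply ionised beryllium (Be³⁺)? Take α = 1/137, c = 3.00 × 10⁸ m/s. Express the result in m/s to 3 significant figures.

v_n = Zαc/n = 4 × 0.00730 × 3.00 × 10⁸ / 3
    = 2.92 × 10⁶ m/s

2.92 × 10⁶ m/s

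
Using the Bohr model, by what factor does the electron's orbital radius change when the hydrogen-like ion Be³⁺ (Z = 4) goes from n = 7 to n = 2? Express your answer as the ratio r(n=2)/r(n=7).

r ∝ Z^-1 · n^2; with Z fixed, r ∝ n^2.
r(n=2)/r(n=7) = (2/7)^2 = 4/49

4/49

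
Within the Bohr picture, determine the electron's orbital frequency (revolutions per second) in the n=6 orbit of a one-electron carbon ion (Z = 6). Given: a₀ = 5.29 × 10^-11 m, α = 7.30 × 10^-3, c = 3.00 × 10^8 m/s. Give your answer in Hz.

1.10 × 10^15 Hz

r = n²a₀/Z = 3.17 × 10^-10 m, v = Zαc/n = 2.19 × 10^6 m/s
f = v/(2πr) = 1.10 × 10^15 Hz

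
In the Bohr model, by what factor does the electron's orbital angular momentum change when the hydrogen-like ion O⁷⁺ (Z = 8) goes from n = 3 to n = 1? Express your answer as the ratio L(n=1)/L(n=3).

1/3

L = nℏ depends only on n, so L ∝ n.
L(n=1)/L(n=3) = (1/3)^1 = 1/3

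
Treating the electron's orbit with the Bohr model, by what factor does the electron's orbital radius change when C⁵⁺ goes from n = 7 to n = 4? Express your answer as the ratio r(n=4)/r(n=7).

r ∝ Z^-1 · n^2; with Z fixed, r ∝ n^2.
r(n=4)/r(n=7) = (4/7)^2 = 16/49

16/49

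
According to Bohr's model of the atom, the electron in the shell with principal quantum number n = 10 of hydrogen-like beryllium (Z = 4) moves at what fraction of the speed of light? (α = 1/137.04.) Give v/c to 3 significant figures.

0.00292

v_n = Zαc/n, so v/c = Zα/n = 4 × 0.00730 / 10 = 0.00292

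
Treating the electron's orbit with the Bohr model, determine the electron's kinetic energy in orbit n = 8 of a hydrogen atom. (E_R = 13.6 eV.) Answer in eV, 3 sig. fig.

For a Coulomb orbit the virial theorem gives K = −E_n.
E_n = −E_R·Z²/n², so K = E_R·Z²/n² = 13.6 × 1²/8² = 0.212 eV

0.212 eV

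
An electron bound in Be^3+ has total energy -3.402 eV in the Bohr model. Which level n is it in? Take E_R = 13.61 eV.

E_n = −E_R Z²/n² ⇒ n² = E_R Z²/(−E_n) = 13.61 × 4² / 3.402 ≈ 64.01
n = 8

8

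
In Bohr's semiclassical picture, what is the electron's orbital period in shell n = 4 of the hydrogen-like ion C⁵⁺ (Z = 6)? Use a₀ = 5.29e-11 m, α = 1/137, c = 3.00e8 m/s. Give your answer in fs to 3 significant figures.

0.270 fs

r = n²a₀/Z = 4²·5.29e-11/6 = 1.41e-10 m
v = Zαc/n = 6·0.00730·3.00e8/4 = 3.28e6 m/s
T = 2πr/v = 2.70e-16 s = 0.270 fs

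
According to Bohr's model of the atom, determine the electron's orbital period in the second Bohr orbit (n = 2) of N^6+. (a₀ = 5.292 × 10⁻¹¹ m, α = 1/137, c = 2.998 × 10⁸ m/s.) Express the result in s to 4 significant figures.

2.481 × 10⁻¹⁷ s

r = n²a₀/Z = 2²·5.292 × 10⁻¹¹/7 = 3.024 × 10⁻¹¹ m
v = Zαc/n = 7·0.007299·2.998 × 10⁸/2 = 7.659 × 10⁶ m/s
T = 2πr/v = 2.481 × 10⁻¹⁷ s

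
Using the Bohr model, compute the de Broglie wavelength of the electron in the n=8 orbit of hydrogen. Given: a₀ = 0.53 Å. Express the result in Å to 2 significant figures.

The Bohr quantisation condition is nλ = 2πr_n.
r_n = n²a₀/Z = 34 Å
λ = 2πr_n/n = 2π·34/8 = 27 Å

27 Å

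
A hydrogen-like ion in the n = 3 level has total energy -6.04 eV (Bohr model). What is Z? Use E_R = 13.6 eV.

2

E_n = −E_R Z²/n² ⇒ Z² = −E_n n²/E_R = 6.04 × 3² / 13.6 ≈ 4.00
Z = 2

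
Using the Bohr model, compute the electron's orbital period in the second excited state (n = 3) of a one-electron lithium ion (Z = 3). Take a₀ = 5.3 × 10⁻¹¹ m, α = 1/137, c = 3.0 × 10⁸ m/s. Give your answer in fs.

0.46 fs

r = n²a₀/Z = 3²·5.3 × 10⁻¹¹/3 = 1.6 × 10⁻¹⁰ m
v = Zαc/n = 3·0.0073·3.0 × 10⁸/3 = 2.2 × 10⁶ m/s
T = 2πr/v = 4.6 × 10⁻¹⁶ s = 0.46 fs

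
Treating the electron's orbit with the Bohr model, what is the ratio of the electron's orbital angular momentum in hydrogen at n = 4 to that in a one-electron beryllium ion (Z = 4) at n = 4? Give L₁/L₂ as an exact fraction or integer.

1

L = nℏ is independent of Z.
L₁/L₂ = n₁/n₂ = 4/4 = 1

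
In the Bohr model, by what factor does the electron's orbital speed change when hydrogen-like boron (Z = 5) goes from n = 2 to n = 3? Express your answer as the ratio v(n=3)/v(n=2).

v ∝ Z^1 · n^-1; with Z fixed, v ∝ n^-1.
v(n=3)/v(n=2) = (3/2)^-1 = 2/3

2/3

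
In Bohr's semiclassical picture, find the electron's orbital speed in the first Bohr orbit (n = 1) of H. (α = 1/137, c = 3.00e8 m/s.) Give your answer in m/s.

2.19e6 m/s

v_n = Zαc/n = 1 × 0.00730 × 3.00e8 / 1
    = 2.19e6 m/s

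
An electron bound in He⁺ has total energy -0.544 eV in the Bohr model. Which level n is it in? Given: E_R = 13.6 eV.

E_n = −E_R Z²/n² ⇒ n² = E_R Z²/(−E_n) = 13.6 × 2² / 0.544 ≈ 100.00
n = 10

10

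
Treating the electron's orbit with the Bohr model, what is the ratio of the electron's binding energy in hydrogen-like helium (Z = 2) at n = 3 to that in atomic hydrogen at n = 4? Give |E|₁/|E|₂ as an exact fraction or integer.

|E| ∝ Z^2 · n^-2
|E|₁/|E|₂ = (2/1)^2 · (3/4)^-2 = 64/9

64/9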